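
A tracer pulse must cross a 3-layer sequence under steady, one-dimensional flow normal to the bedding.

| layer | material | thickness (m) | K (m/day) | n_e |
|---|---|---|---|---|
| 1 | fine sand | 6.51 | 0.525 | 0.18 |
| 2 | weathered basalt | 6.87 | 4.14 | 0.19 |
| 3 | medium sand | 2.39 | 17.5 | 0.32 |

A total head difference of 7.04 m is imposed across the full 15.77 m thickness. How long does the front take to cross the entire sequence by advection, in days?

6.54

With flow normal to the layers, continuity requires the same specific discharge q through every layer.
Σ(b_i/K_i) = 6.51/0.525 + 6.87/4.14 + 2.39/17.5 = 14.20 d.
q = Δh / Σ(b_i/K_i) = 7.04 / 14.20 = 0.4959 m/day.
In each layer the seepage velocity is v_i = q/n_i, so the layer transit time is t_i = b_i·n_i / q:
  layer 1 (fine sand): t_1 = 6.51 × 0.18 / 0.4959 = 2.363 d
  layer 2 (weathered basalt): t_2 = 6.87 × 0.19 / 0.4959 = 2.632 d
  layer 3 (medium sand): t_3 = 2.39 × 0.32 / 0.4959 = 1.542 d
Total t = Σ t_i = 6.537 days.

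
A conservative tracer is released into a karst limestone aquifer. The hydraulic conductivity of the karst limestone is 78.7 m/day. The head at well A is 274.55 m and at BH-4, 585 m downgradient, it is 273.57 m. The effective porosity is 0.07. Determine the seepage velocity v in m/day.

Hydraulic gradient i = (274.55 − 273.57) / 585 = 0.98 / 585 = 0.001675.
Darcy flux q = K · i = 78.70 × 0.001675 = 0.1318 m/day.
Seepage velocity v = q / n_e = 0.1318 / 0.07 = 1.883 m/day.

1.88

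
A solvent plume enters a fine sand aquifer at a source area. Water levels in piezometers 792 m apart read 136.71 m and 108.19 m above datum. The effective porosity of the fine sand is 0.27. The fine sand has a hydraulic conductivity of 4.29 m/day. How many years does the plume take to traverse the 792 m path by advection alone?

Hydraulic gradient i = (136.71 − 108.19) / 792 = 28.52 / 792 = 0.03601.
Darcy flux q = K · i = 4.290 × 0.03601 = 0.1545 m/day.
Seepage velocity v = q / n_e = 0.1545 / 0.27 = 0.5722 m/day.
Travel time t = L / v = 792 / 0.5722 = 1384 days = 3.790 years.

3.79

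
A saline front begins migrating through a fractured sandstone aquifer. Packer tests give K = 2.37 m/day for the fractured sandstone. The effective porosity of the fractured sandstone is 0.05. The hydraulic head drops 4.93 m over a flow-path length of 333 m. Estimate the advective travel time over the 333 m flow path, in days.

475

Hydraulic gradient i = Δh / L = 4.93 / 333 = 0.01480.
Darcy flux q = K · i = 2.370 × 0.01480 = 0.03509 m/day.
Seepage velocity v = q / n_e = 0.03509 / 0.05 = 0.7017 m/day.
Travel time t = L / v = 333 / 0.7017 = 474.5 days.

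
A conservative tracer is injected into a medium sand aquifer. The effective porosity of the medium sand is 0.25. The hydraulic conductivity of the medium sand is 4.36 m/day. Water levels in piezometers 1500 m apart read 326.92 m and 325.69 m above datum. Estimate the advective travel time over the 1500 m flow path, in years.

Hydraulic gradient i = (326.92 − 325.69) / 1500 = 1.23 / 1500 = 0.0008200.
Darcy flux q = K · i = 4.360 × 0.0008200 = 0.003575 m/day.
Seepage velocity v = q / n_e = 0.003575 / 0.25 = 0.01430 m/day.
Travel time t = L / v = 1500 / 0.01430 = 1.049e+05 days = 287.2 years.

287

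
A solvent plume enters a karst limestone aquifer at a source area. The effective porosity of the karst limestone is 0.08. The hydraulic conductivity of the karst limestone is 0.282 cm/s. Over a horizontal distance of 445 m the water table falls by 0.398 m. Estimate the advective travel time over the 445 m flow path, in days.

Convert K: 0.282 cm/s × 864 = 243.6 m/day.
Hydraulic gradient i = Δh / L = 0.398 / 445 = 0.0008944.
Darcy flux q = K · i = 243.6 × 0.0008944 = 0.2179 m/day.
Seepage velocity v = q / n_e = 0.2179 / 0.08 = 2.724 m/day.
Travel time t = L / v = 445 / 2.724 = 163.4 days.

163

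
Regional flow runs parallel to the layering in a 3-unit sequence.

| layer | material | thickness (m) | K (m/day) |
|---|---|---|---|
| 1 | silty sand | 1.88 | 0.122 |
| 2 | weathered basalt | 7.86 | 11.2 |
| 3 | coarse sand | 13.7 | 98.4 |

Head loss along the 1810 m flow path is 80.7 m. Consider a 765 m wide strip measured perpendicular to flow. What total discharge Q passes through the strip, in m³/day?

Flow is parallel to layering, so each bed carries its own Darcy discharge and the transmissivities add.
Σ(K_i·b_i) = 0.122×1.88 + 11.2×7.86 + 98.4×13.7 = 1436 m²/day.
Hydraulic gradient i = Δh / L = 80.7 / 1810 = 0.04459.
Q = Σ(K_i·b_i) · W · i = 1436 × 765 × 0.04459 = 48991 m³/day.

49000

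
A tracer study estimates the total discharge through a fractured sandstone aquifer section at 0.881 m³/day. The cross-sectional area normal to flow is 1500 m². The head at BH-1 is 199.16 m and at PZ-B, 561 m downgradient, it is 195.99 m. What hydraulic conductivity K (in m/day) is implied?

Hydraulic gradient i = (199.16 − 195.99) / 561 = 3.17 / 561 = 0.005651.
From Q = K·A·i, K = Q / (A·i) = 0.881 / (1500 × 0.005651) = 0.1039 m/day.

0.104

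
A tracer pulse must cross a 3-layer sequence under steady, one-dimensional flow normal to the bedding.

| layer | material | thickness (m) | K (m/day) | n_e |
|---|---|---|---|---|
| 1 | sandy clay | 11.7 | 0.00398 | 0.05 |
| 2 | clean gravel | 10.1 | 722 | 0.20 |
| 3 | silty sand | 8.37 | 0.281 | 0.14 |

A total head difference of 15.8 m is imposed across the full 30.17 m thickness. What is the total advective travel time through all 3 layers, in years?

With flow normal to the layers, continuity requires the same specific discharge q through every layer.
Σ(b_i/K_i) = 11.7/0.00398 + 10.1/722 + 8.37/0.281 = 2969 d.
q = Δh / Σ(b_i/K_i) = 15.8 / 2969 = 0.005321 m/day.
In each layer the seepage velocity is v_i = q/n_i, so the layer transit time is t_i = b_i·n_i / q:
  layer 1 (sandy clay): t_1 = 11.7 × 0.05 / 0.005321 = 109.9 d
  layer 2 (clean gravel): t_2 = 10.1 × 0.20 / 0.005321 = 379.6 d
  layer 3 (silty sand): t_3 = 8.37 × 0.14 / 0.005321 = 220.2 d
Total t = Σ t_i = 709.8 days = 1.943 years.

1.94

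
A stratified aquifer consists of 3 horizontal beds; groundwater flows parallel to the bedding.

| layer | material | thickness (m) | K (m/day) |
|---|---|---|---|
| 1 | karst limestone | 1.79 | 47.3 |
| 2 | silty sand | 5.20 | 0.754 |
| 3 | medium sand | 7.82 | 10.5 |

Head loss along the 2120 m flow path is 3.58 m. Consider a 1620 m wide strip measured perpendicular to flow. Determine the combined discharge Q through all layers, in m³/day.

467

Flow is parallel to layering, so each bed carries its own Darcy discharge and the transmissivities add.
Σ(K_i·b_i) = 47.3×1.79 + 0.754×5.20 + 10.5×7.82 = 170.7 m²/day.
Hydraulic gradient i = Δh / L = 3.58 / 2120 = 0.001689.
Q = Σ(K_i·b_i) · W · i = 170.7 × 1620 × 0.001689 = 467.0 m³/day.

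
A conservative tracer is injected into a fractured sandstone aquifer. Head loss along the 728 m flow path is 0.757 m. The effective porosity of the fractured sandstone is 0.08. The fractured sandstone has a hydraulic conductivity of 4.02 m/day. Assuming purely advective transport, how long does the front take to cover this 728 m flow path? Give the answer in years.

Hydraulic gradient i = Δh / L = 0.757 / 728 = 0.001040.
Darcy flux q = K · i = 4.020 × 0.001040 = 0.004180 m/day.
Seepage velocity v = q / n_e = 0.004180 / 0.08 = 0.05225 m/day.
Travel time t = L / v = 728 / 0.05225 = 13933 days = 38.15 years.

38.1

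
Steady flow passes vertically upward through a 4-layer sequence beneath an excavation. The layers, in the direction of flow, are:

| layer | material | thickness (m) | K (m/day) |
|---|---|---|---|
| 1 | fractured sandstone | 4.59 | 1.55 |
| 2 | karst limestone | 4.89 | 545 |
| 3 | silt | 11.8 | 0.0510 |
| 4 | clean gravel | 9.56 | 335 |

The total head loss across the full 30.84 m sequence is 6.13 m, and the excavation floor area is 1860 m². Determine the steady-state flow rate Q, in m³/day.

48.6

Flow is perpendicular to layering, so the layers act in series and the equivalent K is the thickness-weighted harmonic mean.
Total thickness L = 4.59 + 4.89 + 11.8 + 9.56 = 30.84 m.
Σ(b_i/K_i) = 4.59/1.55 + 4.89/545 + 11.8/0.0510 + 9.56/335 = 234.4 d.
K_eq = L / Σ(b_i/K_i) = 30.84 / 234.4 = 0.1316 m/day.
Q = K_eq · A · (Δh/L) = 0.1316 × 1860 × (6.13/30.84) = 48.65 m³/day.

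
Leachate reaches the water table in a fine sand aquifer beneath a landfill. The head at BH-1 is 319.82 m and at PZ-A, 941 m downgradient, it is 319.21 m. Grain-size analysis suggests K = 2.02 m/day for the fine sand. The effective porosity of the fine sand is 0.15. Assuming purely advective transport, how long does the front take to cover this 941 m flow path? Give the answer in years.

295

Hydraulic gradient i = (319.82 − 319.21) / 941 = 0.61 / 941 = 0.0006482.
Darcy flux q = K · i = 2.020 × 0.0006482 = 0.001309 m/day.
Seepage velocity v = q / n_e = 0.001309 / 0.15 = 0.008730 m/day.
Travel time t = L / v = 941 / 0.008730 = 1.078e+05 days = 295.1 years.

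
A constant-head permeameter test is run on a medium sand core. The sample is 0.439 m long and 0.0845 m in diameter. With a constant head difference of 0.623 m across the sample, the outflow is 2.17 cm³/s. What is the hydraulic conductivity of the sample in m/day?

Cross-sectional area A = π·(d/2)² = π × (0.0845/2)² = 0.005608 m².
Convert discharge: 2.17 cm³/s = 2.170e-06 m³/s.
Darcy's law rearranged: K = Q·L / (A·Δh) = 2.170e-06 × 0.439 / (0.005608 × 0.623) = 0.0002727 m/s = 23.56 m/day.

23.6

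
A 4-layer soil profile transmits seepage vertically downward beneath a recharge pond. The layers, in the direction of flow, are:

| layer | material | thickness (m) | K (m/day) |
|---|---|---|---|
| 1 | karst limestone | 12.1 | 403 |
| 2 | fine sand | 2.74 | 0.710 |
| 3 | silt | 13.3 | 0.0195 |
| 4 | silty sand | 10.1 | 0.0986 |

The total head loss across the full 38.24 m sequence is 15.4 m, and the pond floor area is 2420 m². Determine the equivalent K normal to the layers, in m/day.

0.0485

Flow is perpendicular to layering, so the layers act in series and the equivalent K is the thickness-weighted harmonic mean.
Total thickness L = 12.1 + 2.74 + 13.3 + 10.1 = 38.24 m.
Σ(b_i/K_i) = 12.1/403 + 2.74/0.710 + 13.3/0.0195 + 10.1/0.0986 = 788.4 d.
K_eq = L / Σ(b_i/K_i) = 38.24 / 788.4 = 0.04850 m/day.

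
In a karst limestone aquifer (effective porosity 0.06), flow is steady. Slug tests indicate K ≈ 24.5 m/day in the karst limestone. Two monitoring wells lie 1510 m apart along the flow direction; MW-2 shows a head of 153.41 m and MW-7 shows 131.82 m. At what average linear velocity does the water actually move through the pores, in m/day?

Hydraulic gradient i = (153.41 − 131.82) / 1510 = 21.59 / 1510 = 0.01430.
Darcy flux q = K · i = 24.50 × 0.01430 = 0.3503 m/day.
Seepage velocity v = q / n_e = 0.3503 / 0.06 = 5.838 m/day.

5.84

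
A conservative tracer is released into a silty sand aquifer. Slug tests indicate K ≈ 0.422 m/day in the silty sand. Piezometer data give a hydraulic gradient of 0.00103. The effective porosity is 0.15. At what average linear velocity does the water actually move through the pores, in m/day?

0.00290

Hydraulic gradient i = 0.00103.
Darcy flux q = K · i = 0.4220 × 0.001030 = 0.0004347 m/day.
Seepage velocity v = q / n_e = 0.0004347 / 0.15 = 0.002898 m/day.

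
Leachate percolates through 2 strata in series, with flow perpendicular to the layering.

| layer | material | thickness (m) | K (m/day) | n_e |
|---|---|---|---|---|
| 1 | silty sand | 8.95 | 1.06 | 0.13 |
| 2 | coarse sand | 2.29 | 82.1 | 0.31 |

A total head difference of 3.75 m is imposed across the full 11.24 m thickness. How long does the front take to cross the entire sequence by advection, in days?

4.23

With flow normal to the layers, continuity requires the same specific discharge q through every layer.
Σ(b_i/K_i) = 8.95/1.06 + 2.29/82.1 = 8.471 d.
q = Δh / Σ(b_i/K_i) = 3.75 / 8.471 = 0.4427 m/day.
In each layer the seepage velocity is v_i = q/n_i, so the layer transit time is t_i = b_i·n_i / q:
  layer 1 (silty sand): t_1 = 8.95 × 0.13 / 0.4427 = 2.628 d
  layer 2 (coarse sand): t_2 = 2.29 × 0.31 / 0.4427 = 1.604 d
Total t = Σ t_i = 4.232 days.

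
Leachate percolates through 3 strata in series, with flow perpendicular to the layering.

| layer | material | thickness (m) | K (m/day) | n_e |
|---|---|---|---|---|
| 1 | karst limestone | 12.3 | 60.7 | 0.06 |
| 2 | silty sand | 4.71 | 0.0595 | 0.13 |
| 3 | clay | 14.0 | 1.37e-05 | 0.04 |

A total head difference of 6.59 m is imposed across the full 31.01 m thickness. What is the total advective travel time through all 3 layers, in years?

With flow normal to the layers, continuity requires the same specific discharge q through every layer.
Σ(b_i/K_i) = 12.3/60.7 + 4.71/0.0595 + 14.0/1.37e-05 = 1.022e+06 d.
q = Δh / Σ(b_i/K_i) = 6.59 / 1.022e+06 = 6.448e-06 m/day.
In each layer the seepage velocity is v_i = q/n_i, so the layer transit time is t_i = b_i·n_i / q:
  layer 1 (karst limestone): t_1 = 12.3 × 0.06 / 6.448e-06 = 1.144e+05 d
  layer 2 (silty sand): t_2 = 4.71 × 0.13 / 6.448e-06 = 94955 d
  layer 3 (clay): t_3 = 14.0 × 0.04 / 6.448e-06 = 86845 d
Total t = Σ t_i = 2.962e+05 days = 811.1 years.

811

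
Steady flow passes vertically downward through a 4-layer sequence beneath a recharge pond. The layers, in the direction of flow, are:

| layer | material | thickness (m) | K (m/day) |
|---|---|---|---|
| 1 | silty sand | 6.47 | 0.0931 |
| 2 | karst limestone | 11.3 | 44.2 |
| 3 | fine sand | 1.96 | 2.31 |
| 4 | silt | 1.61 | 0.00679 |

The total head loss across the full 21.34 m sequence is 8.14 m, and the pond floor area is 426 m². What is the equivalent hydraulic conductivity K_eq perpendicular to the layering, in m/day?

Flow is perpendicular to layering, so the layers act in series and the equivalent K is the thickness-weighted harmonic mean.
Total thickness L = 6.47 + 11.3 + 1.96 + 1.61 = 21.34 m.
Σ(b_i/K_i) = 6.47/0.0931 + 11.3/44.2 + 1.96/2.31 + 1.61/0.00679 = 307.7 d.
K_eq = L / Σ(b_i/K_i) = 21.34 / 307.7 = 0.06935 m/day.

0.0694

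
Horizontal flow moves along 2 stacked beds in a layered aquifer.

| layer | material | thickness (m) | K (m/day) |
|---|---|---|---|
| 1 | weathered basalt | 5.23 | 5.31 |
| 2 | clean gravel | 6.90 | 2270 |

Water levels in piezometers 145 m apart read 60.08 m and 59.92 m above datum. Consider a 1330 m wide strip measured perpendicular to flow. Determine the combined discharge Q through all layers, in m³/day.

Flow is parallel to layering, so each bed carries its own Darcy discharge and the transmissivities add.
Σ(K_i·b_i) = 5.31×5.23 + 2270×6.90 = 15691 m²/day.
Hydraulic gradient i = (60.08 − 59.92) / 145 = 0.16 / 145 = 0.001103.
Q = Σ(K_i·b_i) · W · i = 15691 × 1330 × 0.001103 = 23028 m³/day.

23000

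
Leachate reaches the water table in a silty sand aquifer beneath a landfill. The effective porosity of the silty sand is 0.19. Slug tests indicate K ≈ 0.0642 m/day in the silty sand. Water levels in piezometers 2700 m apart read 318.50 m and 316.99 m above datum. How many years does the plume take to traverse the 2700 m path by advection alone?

Hydraulic gradient i = (318.50 − 316.99) / 2700 = 1.51 / 2700 = 0.0005593.
Darcy flux q = K · i = 0.06420 × 0.0005593 = 3.590e-05 m/day.
Seepage velocity v = q / n_e = 3.590e-05 / 0.19 = 0.0001890 m/day.
Travel time t = L / v = 2700 / 0.0001890 = 1.429e+07 days = 39118 years.

39100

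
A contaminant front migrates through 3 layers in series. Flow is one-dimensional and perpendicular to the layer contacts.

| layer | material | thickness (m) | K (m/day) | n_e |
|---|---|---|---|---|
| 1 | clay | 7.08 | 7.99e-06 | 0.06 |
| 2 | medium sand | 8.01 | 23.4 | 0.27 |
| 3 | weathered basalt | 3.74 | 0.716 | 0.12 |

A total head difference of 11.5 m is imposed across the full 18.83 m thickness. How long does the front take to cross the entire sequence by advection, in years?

641

With flow normal to the layers, continuity requires the same specific discharge q through every layer.
Σ(b_i/K_i) = 7.08/7.99e-06 + 8.01/23.4 + 3.74/0.716 = 8.861e+05 d.
q = Δh / Σ(b_i/K_i) = 11.5 / 8.861e+05 = 1.298e-05 m/day.
In each layer the seepage velocity is v_i = q/n_i, so the layer transit time is t_i = b_i·n_i / q:
  layer 1 (clay): t_1 = 7.08 × 0.06 / 1.298e-05 = 32732 d
  layer 2 (medium sand): t_2 = 8.01 × 0.27 / 1.298e-05 = 1.666e+05 d
  layer 3 (weathered basalt): t_3 = 3.74 × 0.12 / 1.298e-05 = 34582 d
Total t = Σ t_i = 2.340e+05 days = 640.5 years.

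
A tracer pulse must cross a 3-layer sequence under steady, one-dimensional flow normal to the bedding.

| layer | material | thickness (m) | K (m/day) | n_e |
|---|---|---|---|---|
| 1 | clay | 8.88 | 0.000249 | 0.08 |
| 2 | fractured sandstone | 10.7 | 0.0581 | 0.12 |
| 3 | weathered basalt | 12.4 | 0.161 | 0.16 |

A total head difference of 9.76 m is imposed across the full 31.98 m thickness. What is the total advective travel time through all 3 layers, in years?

40.1

With flow normal to the layers, continuity requires the same specific discharge q through every layer.
Σ(b_i/K_i) = 8.88/0.000249 + 10.7/0.0581 + 12.4/0.161 = 35924 d.
q = Δh / Σ(b_i/K_i) = 9.76 / 35924 = 0.0002717 m/day.
In each layer the seepage velocity is v_i = q/n_i, so the layer transit time is t_i = b_i·n_i / q:
  layer 1 (clay): t_1 = 8.88 × 0.08 / 0.0002717 = 2615 d
  layer 2 (fractured sandstone): t_2 = 10.7 × 0.12 / 0.0002717 = 4726 d
  layer 3 (weathered basalt): t_3 = 12.4 × 0.16 / 0.0002717 = 7303 d
Total t = Σ t_i = 14643 days = 40.09 years.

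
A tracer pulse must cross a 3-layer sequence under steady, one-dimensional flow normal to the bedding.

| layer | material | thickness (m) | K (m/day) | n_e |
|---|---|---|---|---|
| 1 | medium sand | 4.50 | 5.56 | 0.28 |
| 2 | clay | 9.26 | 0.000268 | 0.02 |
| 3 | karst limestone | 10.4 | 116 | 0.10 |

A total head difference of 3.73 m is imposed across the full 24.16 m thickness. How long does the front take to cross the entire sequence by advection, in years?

63.0

With flow normal to the layers, continuity requires the same specific discharge q through every layer.
Σ(b_i/K_i) = 4.50/5.56 + 9.26/0.000268 + 10.4/116 = 34553 d.
q = Δh / Σ(b_i/K_i) = 3.73 / 34553 = 0.0001079 m/day.
In each layer the seepage velocity is v_i = q/n_i, so the layer transit time is t_i = b_i·n_i / q:
  layer 1 (medium sand): t_1 = 4.50 × 0.28 / 0.0001079 = 11672 d
  layer 2 (clay): t_2 = 9.26 × 0.02 / 0.0001079 = 1716 d
  layer 3 (karst limestone): t_3 = 10.4 × 0.10 / 0.0001079 = 9634 d
Total t = Σ t_i = 23022 days = 63.03 years.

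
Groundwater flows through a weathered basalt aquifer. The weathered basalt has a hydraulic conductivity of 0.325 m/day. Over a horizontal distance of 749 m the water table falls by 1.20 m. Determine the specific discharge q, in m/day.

Hydraulic gradient i = Δh / L = 1.20 / 749 = 0.001602.
Specific discharge q = K · i = 0.3250 × 0.001602 = 0.0005207 m/day.

0.000521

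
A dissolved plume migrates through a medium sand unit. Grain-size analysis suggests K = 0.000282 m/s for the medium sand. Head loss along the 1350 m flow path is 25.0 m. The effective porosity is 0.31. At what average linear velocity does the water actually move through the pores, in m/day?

1.46

Convert K: 0.000282 m/s × 86400 = 24.36 m/day.
Hydraulic gradient i = Δh / L = 25.0 / 1350 = 0.01852.
Darcy flux q = K · i = 24.36 × 0.01852 = 0.4512 m/day.
Seepage velocity v = q / n_e = 0.4512 / 0.31 = 1.455 m/day.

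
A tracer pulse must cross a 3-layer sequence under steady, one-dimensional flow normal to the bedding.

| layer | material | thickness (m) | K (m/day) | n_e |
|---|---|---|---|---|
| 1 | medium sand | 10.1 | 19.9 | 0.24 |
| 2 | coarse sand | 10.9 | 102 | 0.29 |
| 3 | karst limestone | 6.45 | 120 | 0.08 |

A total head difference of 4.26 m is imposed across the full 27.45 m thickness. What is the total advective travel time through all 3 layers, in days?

0.957

With flow normal to the layers, continuity requires the same specific discharge q through every layer.
Σ(b_i/K_i) = 10.1/19.9 + 10.9/102 + 6.45/120 = 0.6682 d.
q = Δh / Σ(b_i/K_i) = 4.26 / 0.6682 = 6.376 m/day.
In each layer the seepage velocity is v_i = q/n_i, so the layer transit time is t_i = b_i·n_i / q:
  layer 1 (medium sand): t_1 = 10.1 × 0.24 / 6.376 = 0.3802 d
  layer 2 (coarse sand): t_2 = 10.9 × 0.29 / 6.376 = 0.4958 d
  layer 3 (karst limestone): t_3 = 6.45 × 0.08 / 6.376 = 0.08093 d
Total t = Σ t_i = 0.9569 days.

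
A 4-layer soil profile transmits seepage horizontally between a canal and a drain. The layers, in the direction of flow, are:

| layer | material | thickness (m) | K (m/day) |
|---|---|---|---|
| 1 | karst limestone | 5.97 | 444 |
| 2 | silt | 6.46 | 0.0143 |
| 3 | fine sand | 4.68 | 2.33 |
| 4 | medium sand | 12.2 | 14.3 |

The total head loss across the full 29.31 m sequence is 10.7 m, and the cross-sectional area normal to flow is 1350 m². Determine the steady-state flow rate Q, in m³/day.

Flow is perpendicular to layering, so the layers act in series and the equivalent K is the thickness-weighted harmonic mean.
Total thickness L = 5.97 + 6.46 + 4.68 + 12.2 = 29.31 m.
Σ(b_i/K_i) = 5.97/444 + 6.46/0.0143 + 4.68/2.33 + 12.2/14.3 = 454.6 d.
K_eq = L / Σ(b_i/K_i) = 29.31 / 454.6 = 0.06447 m/day.
Q = K_eq · A · (Δh/L) = 0.06447 × 1350 × (10.7/29.31) = 31.77 m³/day.

31.8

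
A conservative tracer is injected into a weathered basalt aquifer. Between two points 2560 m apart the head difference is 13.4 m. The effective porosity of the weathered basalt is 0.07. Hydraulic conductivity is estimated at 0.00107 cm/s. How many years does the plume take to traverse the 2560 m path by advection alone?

Convert K: 0.00107 cm/s × 864 = 0.9245 m/day.
Hydraulic gradient i = Δh / L = 13.4 / 2560 = 0.005234.
Darcy flux q = K · i = 0.9245 × 0.005234 = 0.004839 m/day.
Seepage velocity v = q / n_e = 0.004839 / 0.07 = 0.06913 m/day.
Travel time t = L / v = 2560 / 0.06913 = 37032 days = 101.4 years.

101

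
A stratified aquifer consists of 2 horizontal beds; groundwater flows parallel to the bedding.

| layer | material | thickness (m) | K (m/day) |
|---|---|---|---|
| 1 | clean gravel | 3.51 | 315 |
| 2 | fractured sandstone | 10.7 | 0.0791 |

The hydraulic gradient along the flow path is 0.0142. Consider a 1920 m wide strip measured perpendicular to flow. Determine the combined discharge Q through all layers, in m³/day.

30200

Flow is parallel to layering, so each bed carries its own Darcy discharge and the transmissivities add.
Σ(K_i·b_i) = 315×3.51 + 0.0791×10.7 = 1106 m²/day.
Hydraulic gradient i = 0.0142.
Q = Σ(K_i·b_i) · W · i = 1106 × 1920 × 0.01420 = 30168 m³/day.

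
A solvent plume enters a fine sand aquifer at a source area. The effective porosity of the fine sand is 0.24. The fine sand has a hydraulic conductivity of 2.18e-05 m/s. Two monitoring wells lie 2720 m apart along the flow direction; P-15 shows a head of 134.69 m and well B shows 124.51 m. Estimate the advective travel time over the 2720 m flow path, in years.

Convert K: 2.18e-05 m/s × 86400 = 1.884 m/day.
Hydraulic gradient i = (134.69 − 124.51) / 2720 = 10.18 / 2720 = 0.003743.
Darcy flux q = K · i = 1.884 × 0.003743 = 0.007049 m/day.
Seepage velocity v = q / n_e = 0.007049 / 0.24 = 0.02937 m/day.
Travel time t = L / v = 2720 / 0.02937 = 92604 days = 253.5 years.

254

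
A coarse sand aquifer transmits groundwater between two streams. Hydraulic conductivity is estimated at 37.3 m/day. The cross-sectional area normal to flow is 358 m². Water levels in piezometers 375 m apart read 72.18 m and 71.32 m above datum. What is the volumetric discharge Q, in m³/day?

Hydraulic gradient i = (72.18 − 71.32) / 375 = 0.86 / 375 = 0.002293.
Darcy's law: Q = K · A · i = 37.30 × 358.0 × 0.002293 = 30.62 m³/day.

30.6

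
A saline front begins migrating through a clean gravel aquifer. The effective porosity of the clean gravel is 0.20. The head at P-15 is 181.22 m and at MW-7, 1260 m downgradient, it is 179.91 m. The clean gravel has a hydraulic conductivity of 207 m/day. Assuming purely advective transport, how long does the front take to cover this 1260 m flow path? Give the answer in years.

Hydraulic gradient i = (181.22 − 179.91) / 1260 = 1.31 / 1260 = 0.001040.
Darcy flux q = K · i = 207.0 × 0.001040 = 0.2152 m/day.
Seepage velocity v = q / n_e = 0.2152 / 0.20 = 1.076 m/day.
Travel time t = L / v = 1260 / 1.076 = 1171 days = 3.206 years.

3.21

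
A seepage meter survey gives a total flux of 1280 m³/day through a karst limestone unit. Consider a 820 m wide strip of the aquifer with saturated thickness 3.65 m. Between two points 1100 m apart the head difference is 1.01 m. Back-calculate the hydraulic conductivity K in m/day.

466

Cross-sectional area A = 820 × 3.65 = 2993 m².
Hydraulic gradient i = Δh / L = 1.01 / 1100 = 0.0009182.
From Q = K·A·i, K = Q / (A·i) = 1280 / (2993 × 0.0009182) = 465.8 m/day.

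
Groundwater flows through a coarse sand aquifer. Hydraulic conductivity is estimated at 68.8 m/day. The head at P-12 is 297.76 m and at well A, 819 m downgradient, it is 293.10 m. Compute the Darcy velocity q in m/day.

Hydraulic gradient i = (297.76 − 293.10) / 819 = 4.66 / 819 = 0.005690.
Specific discharge q = K · i = 68.80 × 0.005690 = 0.3915 m/day.

0.391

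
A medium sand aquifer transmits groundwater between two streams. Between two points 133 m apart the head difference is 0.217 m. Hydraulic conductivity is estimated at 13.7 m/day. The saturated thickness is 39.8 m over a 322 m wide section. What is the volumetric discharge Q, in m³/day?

Cross-sectional area A = 322 × 39.8 = 12816 m².
Hydraulic gradient i = Δh / L = 0.217 / 133 = 0.001632.
Darcy's law: Q = K · A · i = 13.70 × 12816 × 0.001632 = 286.5 m³/day.

286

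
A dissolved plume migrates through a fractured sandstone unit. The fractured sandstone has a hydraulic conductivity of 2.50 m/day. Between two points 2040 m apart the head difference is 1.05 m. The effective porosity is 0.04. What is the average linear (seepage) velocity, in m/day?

0.0322

Hydraulic gradient i = Δh / L = 1.05 / 2040 = 0.0005147.
Darcy flux q = K · i = 2.500 × 0.0005147 = 0.001287 m/day.
Seepage velocity v = q / n_e = 0.001287 / 0.04 = 0.03217 m/day.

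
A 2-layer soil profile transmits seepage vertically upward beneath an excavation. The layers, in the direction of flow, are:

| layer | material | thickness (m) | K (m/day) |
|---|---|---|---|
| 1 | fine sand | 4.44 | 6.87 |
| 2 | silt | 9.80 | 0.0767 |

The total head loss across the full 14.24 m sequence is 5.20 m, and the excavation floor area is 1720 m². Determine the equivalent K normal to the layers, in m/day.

0.111

Flow is perpendicular to layering, so the layers act in series and the equivalent K is the thickness-weighted harmonic mean.
Total thickness L = 4.44 + 9.80 = 14.24 m.
Σ(b_i/K_i) = 4.44/6.87 + 9.80/0.0767 = 128.4 d.
K_eq = L / Σ(b_i/K_i) = 14.24 / 128.4 = 0.1109 m/day.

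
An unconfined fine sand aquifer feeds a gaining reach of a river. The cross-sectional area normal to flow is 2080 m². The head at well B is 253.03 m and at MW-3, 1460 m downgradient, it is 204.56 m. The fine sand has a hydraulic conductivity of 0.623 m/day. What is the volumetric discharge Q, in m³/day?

Hydraulic gradient i = (253.03 − 204.56) / 1460 = 48.47 / 1460 = 0.03320.
Darcy's law: Q = K · A · i = 0.6230 × 2080 × 0.03320 = 43.02 m³/day.

43.0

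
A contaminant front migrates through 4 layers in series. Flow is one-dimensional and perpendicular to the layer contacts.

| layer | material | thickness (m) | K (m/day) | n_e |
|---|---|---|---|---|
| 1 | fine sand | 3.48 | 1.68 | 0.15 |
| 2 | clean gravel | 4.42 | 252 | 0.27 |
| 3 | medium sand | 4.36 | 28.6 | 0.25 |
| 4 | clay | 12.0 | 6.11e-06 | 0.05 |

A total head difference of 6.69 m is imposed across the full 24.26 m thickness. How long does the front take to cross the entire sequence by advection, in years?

2740

With flow normal to the layers, continuity requires the same specific discharge q through every layer.
Σ(b_i/K_i) = 3.48/1.68 + 4.42/252 + 4.36/28.6 + 12.0/6.11e-06 = 1.964e+06 d.
q = Δh / Σ(b_i/K_i) = 6.69 / 1.964e+06 = 3.406e-06 m/day.
In each layer the seepage velocity is v_i = q/n_i, so the layer transit time is t_i = b_i·n_i / q:
  layer 1 (fine sand): t_1 = 3.48 × 0.15 / 3.406e-06 = 1.532e+05 d
  layer 2 (clean gravel): t_2 = 4.42 × 0.27 / 3.406e-06 = 3.503e+05 d
  layer 3 (medium sand): t_3 = 4.36 × 0.25 / 3.406e-06 = 3.200e+05 d
  layer 4 (clay): t_4 = 12.0 × 0.05 / 3.406e-06 = 1.761e+05 d
Total t = Σ t_i = 9.997e+05 days = 2737 years.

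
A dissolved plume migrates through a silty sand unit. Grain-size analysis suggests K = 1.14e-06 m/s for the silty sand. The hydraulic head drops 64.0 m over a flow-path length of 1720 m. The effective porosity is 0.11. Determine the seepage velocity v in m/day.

Convert K: 1.14e-06 m/s × 86400 = 0.09850 m/day.
Hydraulic gradient i = Δh / L = 64.0 / 1720 = 0.03721.
Darcy flux q = K · i = 0.09850 × 0.03721 = 0.003665 m/day.
Seepage velocity v = q / n_e = 0.003665 / 0.11 = 0.03332 m/day.

0.0333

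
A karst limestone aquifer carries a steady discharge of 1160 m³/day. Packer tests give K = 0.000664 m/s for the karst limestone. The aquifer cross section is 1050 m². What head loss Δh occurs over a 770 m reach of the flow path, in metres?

14.8

Convert K: 0.000664 m/s × 86400 = 57.37 m/day.
From Q = K·A·i, i = Q / (K·A) = 1160 / (57.37 × 1050) = 0.01926.
Head loss Δh = i · L = 0.01926 × 770 = 14.83 m.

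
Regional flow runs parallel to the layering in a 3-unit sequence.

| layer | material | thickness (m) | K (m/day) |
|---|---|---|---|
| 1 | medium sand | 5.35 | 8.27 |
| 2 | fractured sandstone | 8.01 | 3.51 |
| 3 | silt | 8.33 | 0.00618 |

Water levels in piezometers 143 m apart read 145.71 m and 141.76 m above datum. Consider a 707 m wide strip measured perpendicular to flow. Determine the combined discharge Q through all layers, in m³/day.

1410

Flow is parallel to layering, so each bed carries its own Darcy discharge and the transmissivities add.
Σ(K_i·b_i) = 8.27×5.35 + 3.51×8.01 + 0.00618×8.33 = 72.41 m²/day.
Hydraulic gradient i = (145.71 − 141.76) / 143 = 3.95 / 143 = 0.02762.
Q = Σ(K_i·b_i) · W · i = 72.41 × 707 × 0.02762 = 1414 m³/day.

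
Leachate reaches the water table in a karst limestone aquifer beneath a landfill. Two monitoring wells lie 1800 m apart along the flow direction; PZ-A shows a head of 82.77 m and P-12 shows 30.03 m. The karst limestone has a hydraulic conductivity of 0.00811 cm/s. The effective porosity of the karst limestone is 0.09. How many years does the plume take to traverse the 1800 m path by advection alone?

Convert K: 0.00811 cm/s × 864 = 7.007 m/day.
Hydraulic gradient i = (82.77 − 30.03) / 1800 = 52.74 / 1800 = 0.02930.
Darcy flux q = K · i = 7.007 × 0.02930 = 0.2053 m/day.
Seepage velocity v = q / n_e = 0.2053 / 0.09 = 2.281 m/day.
Travel time t = L / v = 1800 / 2.281 = 789.1 days = 2.160 years.

2.16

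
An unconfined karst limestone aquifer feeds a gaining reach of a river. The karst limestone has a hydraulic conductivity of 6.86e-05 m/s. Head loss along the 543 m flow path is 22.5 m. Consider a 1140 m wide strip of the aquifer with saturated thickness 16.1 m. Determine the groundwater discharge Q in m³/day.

Convert K: 6.86e-05 m/s × 86400 = 5.927 m/day.
Cross-sectional area A = 1140 × 16.1 = 18354 m².
Hydraulic gradient i = Δh / L = 22.5 / 543 = 0.04144.
Darcy's law: Q = K · A · i = 5.927 × 18354 × 0.04144 = 4508 m³/day.

4510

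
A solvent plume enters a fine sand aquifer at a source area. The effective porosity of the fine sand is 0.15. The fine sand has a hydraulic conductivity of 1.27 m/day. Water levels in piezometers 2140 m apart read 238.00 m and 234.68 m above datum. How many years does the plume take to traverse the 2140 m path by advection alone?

Hydraulic gradient i = (238.00 − 234.68) / 2140 = 3.32 / 2140 = 0.001551.
Darcy flux q = K · i = 1.270 × 0.001551 = 0.001970 m/day.
Seepage velocity v = q / n_e = 0.001970 / 0.15 = 0.01314 m/day.
Travel time t = L / v = 2140 / 0.01314 = 1.629e+05 days = 446.1 years.

446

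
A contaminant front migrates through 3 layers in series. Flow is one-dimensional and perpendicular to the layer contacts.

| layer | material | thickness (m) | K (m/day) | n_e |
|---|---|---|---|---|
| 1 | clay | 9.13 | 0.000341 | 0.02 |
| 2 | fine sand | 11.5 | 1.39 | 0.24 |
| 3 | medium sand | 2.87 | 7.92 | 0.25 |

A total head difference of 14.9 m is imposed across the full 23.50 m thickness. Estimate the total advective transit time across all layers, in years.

With flow normal to the layers, continuity requires the same specific discharge q through every layer.
Σ(b_i/K_i) = 9.13/0.000341 + 11.5/1.39 + 2.87/7.92 = 26783 d.
q = Δh / Σ(b_i/K_i) = 14.9 / 26783 = 0.0005563 m/day.
In each layer the seepage velocity is v_i = q/n_i, so the layer transit time is t_i = b_i·n_i / q:
  layer 1 (clay): t_1 = 9.13 × 0.02 / 0.0005563 = 328.2 d
  layer 2 (fine sand): t_2 = 11.5 × 0.24 / 0.0005563 = 4961 d
  layer 3 (medium sand): t_3 = 2.87 × 0.25 / 0.0005563 = 1290 d
Total t = Σ t_i = 6579 days = 18.01 years.

18.0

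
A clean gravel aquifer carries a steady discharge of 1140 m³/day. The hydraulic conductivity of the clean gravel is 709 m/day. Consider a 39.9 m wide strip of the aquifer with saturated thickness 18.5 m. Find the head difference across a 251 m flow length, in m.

Cross-sectional area A = 39.9 × 18.5 = 738.1 m².
From Q = K·A·i, i = Q / (K·A) = 1140 / (709.0 × 738.1) = 0.002178.
Head loss Δh = i · L = 0.002178 × 251 = 0.5467 m.

0.547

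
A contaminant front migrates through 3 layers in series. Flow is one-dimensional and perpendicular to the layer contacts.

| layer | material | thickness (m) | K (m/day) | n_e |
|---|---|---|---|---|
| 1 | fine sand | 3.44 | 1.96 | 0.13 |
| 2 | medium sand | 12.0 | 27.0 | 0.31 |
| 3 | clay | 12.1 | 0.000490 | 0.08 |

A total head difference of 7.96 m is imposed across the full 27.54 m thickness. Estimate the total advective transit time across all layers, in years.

43.6

With flow normal to the layers, continuity requires the same specific discharge q through every layer.
Σ(b_i/K_i) = 3.44/1.96 + 12.0/27.0 + 12.1/0.000490 = 24696 d.
q = Δh / Σ(b_i/K_i) = 7.96 / 24696 = 0.0003223 m/day.
In each layer the seepage velocity is v_i = q/n_i, so the layer transit time is t_i = b_i·n_i / q:
  layer 1 (fine sand): t_1 = 3.44 × 0.13 / 0.0003223 = 1387 d
  layer 2 (medium sand): t_2 = 12.0 × 0.31 / 0.0003223 = 11541 d
  layer 3 (clay): t_3 = 12.1 × 0.08 / 0.0003223 = 3003 d
Total t = Σ t_i = 15932 days = 43.62 years.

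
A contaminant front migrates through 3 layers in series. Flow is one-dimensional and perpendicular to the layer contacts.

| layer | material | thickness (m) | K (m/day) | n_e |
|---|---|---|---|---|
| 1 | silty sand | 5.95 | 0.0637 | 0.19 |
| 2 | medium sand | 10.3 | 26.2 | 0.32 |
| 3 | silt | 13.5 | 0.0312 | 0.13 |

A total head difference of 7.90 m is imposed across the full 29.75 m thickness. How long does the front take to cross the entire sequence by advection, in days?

412

With flow normal to the layers, continuity requires the same specific discharge q through every layer.
Σ(b_i/K_i) = 5.95/0.0637 + 10.3/26.2 + 13.5/0.0312 = 526.5 d.
q = Δh / Σ(b_i/K_i) = 7.90 / 526.5 = 0.01500 m/day.
In each layer the seepage velocity is v_i = q/n_i, so the layer transit time is t_i = b_i·n_i / q:
  layer 1 (silty sand): t_1 = 5.95 × 0.19 / 0.01500 = 75.34 d
  layer 2 (medium sand): t_2 = 10.3 × 0.32 / 0.01500 = 219.7 d
  layer 3 (silt): t_3 = 13.5 × 0.13 / 0.01500 = 117.0 d
Total t = Σ t_i = 412.0 days.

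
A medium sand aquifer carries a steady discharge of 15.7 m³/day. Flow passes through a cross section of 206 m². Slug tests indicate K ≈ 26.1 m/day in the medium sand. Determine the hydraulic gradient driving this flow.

From Q = K·A·i, i = Q / (K·A) = 15.7 / (26.10 × 206.0) = 0.002920.

0.00292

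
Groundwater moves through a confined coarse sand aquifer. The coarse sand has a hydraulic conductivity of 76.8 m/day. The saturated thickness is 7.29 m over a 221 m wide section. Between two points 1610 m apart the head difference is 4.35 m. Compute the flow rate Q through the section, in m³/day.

334

Cross-sectional area A = 221 × 7.29 = 1611 m².
Hydraulic gradient i = Δh / L = 4.35 / 1610 = 0.002702.
Darcy's law: Q = K · A · i = 76.80 × 1611 × 0.002702 = 334.3 m³/day.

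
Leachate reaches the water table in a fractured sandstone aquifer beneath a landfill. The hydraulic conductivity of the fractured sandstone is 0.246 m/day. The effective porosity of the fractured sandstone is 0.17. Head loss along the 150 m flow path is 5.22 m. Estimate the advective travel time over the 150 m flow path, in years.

8.16

Hydraulic gradient i = Δh / L = 5.22 / 150 = 0.03480.
Darcy flux q = K · i = 0.2460 × 0.03480 = 0.008561 m/day.
Seepage velocity v = q / n_e = 0.008561 / 0.17 = 0.05036 m/day.
Travel time t = L / v = 150 / 0.05036 = 2979 days = 8.155 years.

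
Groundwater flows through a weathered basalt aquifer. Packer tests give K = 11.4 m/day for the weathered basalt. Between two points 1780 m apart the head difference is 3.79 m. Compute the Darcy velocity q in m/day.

0.0243

Hydraulic gradient i = Δh / L = 3.79 / 1780 = 0.002129.
Specific discharge q = K · i = 11.40 × 0.002129 = 0.02427 m/day.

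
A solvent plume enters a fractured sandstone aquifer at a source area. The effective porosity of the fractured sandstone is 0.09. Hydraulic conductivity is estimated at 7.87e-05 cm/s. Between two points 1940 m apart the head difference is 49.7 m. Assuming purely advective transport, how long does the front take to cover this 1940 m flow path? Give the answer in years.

Convert K: 7.87e-05 cm/s × 864 = 0.06800 m/day.
Hydraulic gradient i = Δh / L = 49.7 / 1940 = 0.02562.
Darcy flux q = K · i = 0.06800 × 0.02562 = 0.001742 m/day.
Seepage velocity v = q / n_e = 0.001742 / 0.09 = 0.01936 m/day.
Travel time t = L / v = 1940 / 0.01936 = 1.002e+05 days = 274.4 years.

274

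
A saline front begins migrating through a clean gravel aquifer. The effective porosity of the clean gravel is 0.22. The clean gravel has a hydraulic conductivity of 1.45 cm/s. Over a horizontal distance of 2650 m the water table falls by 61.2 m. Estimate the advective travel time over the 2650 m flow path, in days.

20.2

Convert K: 1.45 cm/s × 864 = 1253 m/day.
Hydraulic gradient i = Δh / L = 61.2 / 2650 = 0.02309.
Darcy flux q = K · i = 1253 × 0.02309 = 28.93 m/day.
Seepage velocity v = q / n_e = 28.93 / 0.22 = 131.5 m/day.
Travel time t = L / v = 2650 / 131.5 = 20.15 days.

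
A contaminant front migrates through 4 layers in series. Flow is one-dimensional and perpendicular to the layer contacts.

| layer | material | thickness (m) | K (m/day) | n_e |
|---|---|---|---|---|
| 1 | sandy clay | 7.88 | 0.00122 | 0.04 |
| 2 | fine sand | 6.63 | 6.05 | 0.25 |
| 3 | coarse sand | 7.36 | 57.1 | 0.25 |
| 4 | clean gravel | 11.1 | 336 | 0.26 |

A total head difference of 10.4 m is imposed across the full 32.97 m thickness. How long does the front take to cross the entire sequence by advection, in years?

With flow normal to the layers, continuity requires the same specific discharge q through every layer.
Σ(b_i/K_i) = 7.88/0.00122 + 6.63/6.05 + 7.36/57.1 + 11.1/336 = 6460 d.
q = Δh / Σ(b_i/K_i) = 10.4 / 6460 = 0.001610 m/day.
In each layer the seepage velocity is v_i = q/n_i, so the layer transit time is t_i = b_i·n_i / q:
  layer 1 (sandy clay): t_1 = 7.88 × 0.04 / 0.001610 = 195.8 d
  layer 2 (fine sand): t_2 = 6.63 × 0.25 / 0.001610 = 1030 d
  layer 3 (coarse sand): t_3 = 7.36 × 0.25 / 0.001610 = 1143 d
  layer 4 (clean gravel): t_4 = 11.1 × 0.26 / 0.001610 = 1793 d
Total t = Σ t_i = 4161 days = 11.39 years.

11.4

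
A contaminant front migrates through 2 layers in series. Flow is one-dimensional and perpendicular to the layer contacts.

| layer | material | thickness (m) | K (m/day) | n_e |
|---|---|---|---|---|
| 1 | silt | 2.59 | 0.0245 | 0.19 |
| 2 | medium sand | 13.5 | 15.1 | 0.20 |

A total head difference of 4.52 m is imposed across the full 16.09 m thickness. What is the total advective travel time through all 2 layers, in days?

With flow normal to the layers, continuity requires the same specific discharge q through every layer.
Σ(b_i/K_i) = 2.59/0.0245 + 13.5/15.1 = 106.6 d.
q = Δh / Σ(b_i/K_i) = 4.52 / 106.6 = 0.04240 m/day.
In each layer the seepage velocity is v_i = q/n_i, so the layer transit time is t_i = b_i·n_i / q:
  layer 1 (silt): t_1 = 2.59 × 0.19 / 0.04240 = 11.61 d
  layer 2 (medium sand): t_2 = 13.5 × 0.20 / 0.04240 = 63.68 d
Total t = Σ t_i = 75.29 days.

75.3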